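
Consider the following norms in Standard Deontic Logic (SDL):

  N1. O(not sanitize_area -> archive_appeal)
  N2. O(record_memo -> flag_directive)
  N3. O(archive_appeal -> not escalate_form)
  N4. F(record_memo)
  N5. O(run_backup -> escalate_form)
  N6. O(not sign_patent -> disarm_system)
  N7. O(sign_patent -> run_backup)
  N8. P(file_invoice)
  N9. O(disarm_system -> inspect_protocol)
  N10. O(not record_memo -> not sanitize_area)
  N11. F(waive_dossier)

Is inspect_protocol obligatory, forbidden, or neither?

Obligatory

Premise 4, F(record_memo), is equivalent to O(not record_memo).
From O(not record_memo) and premise 10, O(not record_memo -> not sanitize_area), we obtain O(not sanitize_area).
From O(not sanitize_area) and premise 1, O(not sanitize_area -> archive_appeal), we obtain O(archive_appeal).
Applying K to premise 3 (O(archive_appeal -> not escalate_form)) and O(archive_appeal) yields O(not escalate_form).
Premise 5 is O(run_backup -> escalate_form); contrapositively O(not escalate_form -> not run_backup). Since O(not escalate_form) holds, K gives O(not run_backup).
Premise 7, O(sign_patent -> run_backup), contraposes to O(not run_backup -> not sign_patent); with O(not run_backup) we get O(not sign_patent).
With premise 6, O(not sign_patent -> disarm_system), the K-axiom yields O(disarm_system).
Applying K to premise 9 (O(disarm_system -> inspect_protocol)) and O(disarm_system) yields O(inspect_protocol).
Premises 2, 8, 11 do not contribute to this derivation.
Hence inspect_protocol is obligatory.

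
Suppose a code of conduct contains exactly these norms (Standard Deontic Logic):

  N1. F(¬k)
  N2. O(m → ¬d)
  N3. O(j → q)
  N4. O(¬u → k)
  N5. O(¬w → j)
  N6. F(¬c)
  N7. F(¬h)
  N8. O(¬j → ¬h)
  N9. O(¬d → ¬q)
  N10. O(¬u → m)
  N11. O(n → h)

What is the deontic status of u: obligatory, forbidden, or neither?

Obligatory

Premise 7 is F(¬h), i.e. O(h).
Premise 8, O(¬j → ¬h), contraposes to O(h → j); with O(h) we get O(j).
From O(j) and premise 3, O(j → q), we obtain O(q).
The contrapositive of premise 9 (O(¬d → ¬q)) is O(q → d), and O(q) is already established, so O(d).
The contrapositive of premise 2 (O(m → ¬d)) is O(d → ¬m), and O(d) is already established, so O(¬m).
The contrapositive of premise 10 (O(¬u → m)) is O(¬m → u), and O(¬m) is already established, so O(u).
Premises 1, 4, 5, 6, 11 do not contribute to this derivation.
Hence u is obligatory.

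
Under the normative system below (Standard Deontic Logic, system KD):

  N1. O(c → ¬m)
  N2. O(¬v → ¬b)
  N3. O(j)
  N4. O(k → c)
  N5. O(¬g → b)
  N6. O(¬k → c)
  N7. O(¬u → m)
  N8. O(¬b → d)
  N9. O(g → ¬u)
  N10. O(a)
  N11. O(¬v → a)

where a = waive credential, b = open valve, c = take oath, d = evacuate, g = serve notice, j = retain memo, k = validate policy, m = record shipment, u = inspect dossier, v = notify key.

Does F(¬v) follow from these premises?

Premises 4 and 6 are O(k → c) and O(¬k → c); every ideal world satisfies k or ¬k, so in either case c holds — hence O(c).
Applying K to premise 1 (O(c → ¬m)) and O(c) yields O(¬m).
Premise 7 is O(¬u → m); contrapositively O(¬m → u). Since O(¬m) holds, K gives O(u).
Premise 9, O(g → ¬u), contraposes to O(u → ¬g); with O(u) we get O(¬g).
From O(¬g) and premise 5, O(¬g → b), we obtain O(b).
Premise 2 is O(¬v → ¬b); contrapositively O(b → v). Since O(b) holds, K gives O(v).
Premises 3, 8, 10, 11 do not contribute to this derivation.
So O(v) holds, i.e. F(¬v). The claim follows.

Yes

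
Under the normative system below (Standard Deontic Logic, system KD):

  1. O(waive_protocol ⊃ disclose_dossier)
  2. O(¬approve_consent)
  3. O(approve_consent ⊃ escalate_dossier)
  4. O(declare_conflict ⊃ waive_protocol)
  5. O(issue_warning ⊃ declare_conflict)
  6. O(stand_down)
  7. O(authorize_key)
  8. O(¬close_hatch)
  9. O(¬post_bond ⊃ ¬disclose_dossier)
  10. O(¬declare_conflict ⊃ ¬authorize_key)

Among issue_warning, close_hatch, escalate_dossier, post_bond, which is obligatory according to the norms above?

post_bond

From premise 7 we have O(authorize_key).
The contrapositive of premise 10 (O(¬declare_conflict ⊃ ¬authorize_key)) is O(authorize_key ⊃ declare_conflict), and O(authorize_key) is already established, so O(declare_conflict).
Premise 4 is O(declare_conflict ⊃ waive_protocol); since O(declare_conflict), deontic closure gives O(waive_protocol).
Premise 1 is O(waive_protocol ⊃ disclose_dossier); since O(waive_protocol), deontic closure gives O(disclose_dossier).
Premise 9, O(¬post_bond ⊃ ¬disclose_dossier), contraposes to O(disclose_dossier ⊃ post_bond); with O(disclose_dossier) we get O(post_bond).
So O(post_bond) holds — post_bond is obligatory. None of the other listed options is made obligatory by any chain of premises.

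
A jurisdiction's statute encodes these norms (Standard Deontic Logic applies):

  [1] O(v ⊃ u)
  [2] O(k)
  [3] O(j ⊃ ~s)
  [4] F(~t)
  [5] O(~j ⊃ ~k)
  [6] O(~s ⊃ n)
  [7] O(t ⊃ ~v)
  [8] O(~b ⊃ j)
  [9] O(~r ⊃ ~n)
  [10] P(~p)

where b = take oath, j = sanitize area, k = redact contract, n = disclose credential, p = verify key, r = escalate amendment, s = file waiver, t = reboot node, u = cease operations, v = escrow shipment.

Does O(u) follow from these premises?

Premise 1 is O(v ⊃ u), but O(v) is not derivable from the premises, so it does not yield O(u).
No other premise forces O(u). An ideal world satisfying every premise can still have u false, so O(u) is not derivable.

No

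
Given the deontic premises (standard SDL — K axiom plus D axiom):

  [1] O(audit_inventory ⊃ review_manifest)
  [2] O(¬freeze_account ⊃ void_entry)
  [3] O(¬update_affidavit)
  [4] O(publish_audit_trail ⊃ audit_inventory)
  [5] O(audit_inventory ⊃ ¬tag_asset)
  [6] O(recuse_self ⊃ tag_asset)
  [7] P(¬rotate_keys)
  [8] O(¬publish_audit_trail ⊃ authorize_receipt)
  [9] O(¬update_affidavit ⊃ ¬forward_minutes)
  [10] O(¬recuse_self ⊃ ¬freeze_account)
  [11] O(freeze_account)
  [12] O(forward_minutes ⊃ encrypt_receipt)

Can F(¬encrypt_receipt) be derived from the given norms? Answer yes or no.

Premise 12 is O(forward_minutes ⊃ encrypt_receipt), but O(forward_minutes) is not derivable from the premises, so it does not yield O(encrypt_receipt).
No other premise forces O(encrypt_receipt). An ideal world satisfying every premise can still have ¬encrypt_receipt true, so F(¬encrypt_receipt) is not derivable.

No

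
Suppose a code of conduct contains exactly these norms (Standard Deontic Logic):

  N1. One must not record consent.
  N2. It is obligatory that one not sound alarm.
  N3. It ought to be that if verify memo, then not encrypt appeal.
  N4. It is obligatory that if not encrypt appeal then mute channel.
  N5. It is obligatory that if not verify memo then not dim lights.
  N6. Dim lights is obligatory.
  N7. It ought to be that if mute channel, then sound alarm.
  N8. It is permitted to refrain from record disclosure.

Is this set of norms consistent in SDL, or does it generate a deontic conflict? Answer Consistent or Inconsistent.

Inconsistent

Premise 2 states O(¬sound_alarm) outright.
Premise 7, O(mute_channel → sound_alarm), contraposes to O(¬sound_alarm → ¬mute_channel); with O(¬sound_alarm) we get O(¬mute_channel).
Premise 4 is O(¬encrypt_appeal → mute_channel); contrapositively O(¬mute_channel → encrypt_appeal). Since O(¬mute_channel) holds, K gives O(encrypt_appeal).
Premise 3 is O(verify_memo → ¬encrypt_appeal); contrapositively O(encrypt_appeal → ¬verify_memo). Since O(encrypt_appeal) holds, K gives O(¬verify_memo).
Premise 5 is O(¬verify_memo → ¬dim_lights); since O(¬verify_memo), deontic closure gives O(¬dim_lights).
But premise 6 directly asserts O(dim_lights).
We now have both O(¬dim_lights) and O(dim_lights) — dim_lights is simultaneously obligatory and forbidden, violating the D-axiom.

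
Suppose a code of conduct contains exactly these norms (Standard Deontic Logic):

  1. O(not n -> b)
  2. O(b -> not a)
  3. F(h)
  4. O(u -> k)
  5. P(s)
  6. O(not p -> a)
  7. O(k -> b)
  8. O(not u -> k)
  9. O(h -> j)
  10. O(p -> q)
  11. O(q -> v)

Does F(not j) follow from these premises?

No

Premise 9 is O(h -> j), but O(h) is not derivable from the premises, so it does not yield O(j).
No other premise forces O(j). An ideal world satisfying every premise can still have not j true, so F(not j) is not derivable.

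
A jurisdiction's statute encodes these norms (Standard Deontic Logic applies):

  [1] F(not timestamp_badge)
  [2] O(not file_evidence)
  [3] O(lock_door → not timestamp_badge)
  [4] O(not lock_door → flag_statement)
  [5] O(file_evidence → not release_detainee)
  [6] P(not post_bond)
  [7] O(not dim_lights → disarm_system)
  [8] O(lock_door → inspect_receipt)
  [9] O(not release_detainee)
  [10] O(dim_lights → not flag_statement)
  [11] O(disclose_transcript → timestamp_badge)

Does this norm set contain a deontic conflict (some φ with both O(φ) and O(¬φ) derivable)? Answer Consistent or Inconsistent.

Consistent

Premise 5 is O(file_evidence → not release_detainee); even if O(not release_detainee) held, inferring O(file_evidence) would be affirming the consequent — invalid.
So O(file_evidence) is not derivable, and the apparent clash with O(not file_evidence) does not arise.
A world satisfying every obligation exists (e.g. dim_lights=false, disarm_system=true, disclose_transcript=false, file_evidence=false, flag_statement=true, inspect_receipt=false, lock_door=false, post_bond=false, release_detainee=false, timestamp_badge=true); no atom is both obligatory and forbidden, so the set is consistent.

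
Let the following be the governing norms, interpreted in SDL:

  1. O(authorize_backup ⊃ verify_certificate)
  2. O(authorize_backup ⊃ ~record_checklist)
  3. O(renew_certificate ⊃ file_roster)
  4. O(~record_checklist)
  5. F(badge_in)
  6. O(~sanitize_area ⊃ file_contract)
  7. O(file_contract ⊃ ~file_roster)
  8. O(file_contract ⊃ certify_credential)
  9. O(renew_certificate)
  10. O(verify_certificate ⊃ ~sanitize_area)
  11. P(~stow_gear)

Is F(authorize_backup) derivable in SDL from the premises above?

Yes

Premise 9 gives O(renew_certificate).
Applying K to premise 3 (O(renew_certificate ⊃ file_roster)) and O(renew_certificate) yields O(file_roster).
The contrapositive of premise 7 (O(file_contract ⊃ ~file_roster)) is O(file_roster ⊃ ~file_contract), and O(file_roster) is already established, so O(~file_contract).
Premise 6, O(~sanitize_area ⊃ file_contract), contraposes to O(~file_contract ⊃ sanitize_area); with O(~file_contract) we get O(sanitize_area).
Premise 10, O(verify_certificate ⊃ ~sanitize_area), contraposes to O(sanitize_area ⊃ ~verify_certificate); with O(sanitize_area) we get O(~verify_certificate).
The contrapositive of premise 1 (O(authorize_backup ⊃ verify_certificate)) is O(~verify_certificate ⊃ ~authorize_backup), and O(~verify_certificate) is already established, so O(~authorize_backup).
Premises 2, 4, 5, 8, 11 do not contribute to this derivation.
So O(~authorize_backup) holds, i.e. F(authorize_backup). The claim follows.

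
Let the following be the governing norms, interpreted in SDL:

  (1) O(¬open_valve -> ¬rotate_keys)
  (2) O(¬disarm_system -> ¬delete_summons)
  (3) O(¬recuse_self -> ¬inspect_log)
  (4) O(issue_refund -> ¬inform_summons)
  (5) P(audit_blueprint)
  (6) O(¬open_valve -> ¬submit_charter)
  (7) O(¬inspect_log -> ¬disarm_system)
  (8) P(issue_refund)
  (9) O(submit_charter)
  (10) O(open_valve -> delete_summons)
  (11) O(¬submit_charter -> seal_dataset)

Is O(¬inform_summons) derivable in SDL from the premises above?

No

Premise 4 is O(issue_refund -> ¬inform_summons), but O(issue_refund) is not derivable from the premises (the permission P(issue_refund) asserts only ¬O(¬issue_refund), not O(issue_refund)), so it does not yield O(¬inform_summons).
No other premise forces O(¬inform_summons). An ideal world satisfying every premise can still have ¬inform_summons false, so O(¬inform_summons) is not derivable.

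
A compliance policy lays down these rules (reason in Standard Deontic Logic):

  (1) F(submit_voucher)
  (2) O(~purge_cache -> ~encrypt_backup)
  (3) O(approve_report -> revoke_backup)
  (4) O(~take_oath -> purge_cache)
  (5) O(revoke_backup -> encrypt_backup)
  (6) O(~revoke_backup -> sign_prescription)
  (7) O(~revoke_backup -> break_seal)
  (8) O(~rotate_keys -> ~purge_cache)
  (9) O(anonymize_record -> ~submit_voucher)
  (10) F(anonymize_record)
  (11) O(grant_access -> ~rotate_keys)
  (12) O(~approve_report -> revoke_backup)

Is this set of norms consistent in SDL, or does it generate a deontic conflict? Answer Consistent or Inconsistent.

Premise 9 is O(anonymize_record -> ~submit_voucher); even if O(~submit_voucher) held, inferring O(anonymize_record) would be affirming the consequent — invalid.
So O(anonymize_record) is not derivable, and the apparent clash with O(~anonymize_record) does not arise.
A world satisfying every obligation exists (e.g. anonymize_record=false, approve_report=false, break_seal=false, encrypt_backup=true, grant_access=false, purge_cache=true, revoke_backup=true, rotate_keys=true, sign_prescription=false, submit_voucher=false, take_oath=false); no atom is both obligatory and forbidden, so the set is consistent.

Consistent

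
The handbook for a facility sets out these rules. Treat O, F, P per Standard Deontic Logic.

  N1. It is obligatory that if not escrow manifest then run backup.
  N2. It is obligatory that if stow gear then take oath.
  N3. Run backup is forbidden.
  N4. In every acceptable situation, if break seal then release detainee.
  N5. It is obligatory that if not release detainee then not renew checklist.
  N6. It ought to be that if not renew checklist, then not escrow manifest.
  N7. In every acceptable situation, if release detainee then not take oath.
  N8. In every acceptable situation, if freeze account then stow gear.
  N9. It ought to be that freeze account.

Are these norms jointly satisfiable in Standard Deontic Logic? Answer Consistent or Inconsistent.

Inconsistent

Premise 3, F(run_backup), is equivalent to O(¬run_backup).
Premise 1 is O(¬escrow_manifest → run_backup); contrapositively O(¬run_backup → escrow_manifest). Since O(¬run_backup) holds, K gives O(escrow_manifest).
Premise 6, O(¬renew_checklist → ¬escrow_manifest), contraposes to O(escrow_manifest → renew_checklist); with O(escrow_manifest) we get O(renew_checklist).
Premise 5 is O(¬release_detainee → ¬renew_checklist); contrapositively O(renew_checklist → release_detainee). Since O(renew_checklist) holds, K gives O(release_detainee).
Premise 7 is O(release_detainee → ¬take_oath); since O(release_detainee), deontic closure gives O(¬take_oath).
Premise 2, O(stow_gear → take_oath), contraposes to O(¬take_oath → ¬stow_gear); with O(¬take_oath) we get O(¬stow_gear).
Premise 8 is O(freeze_account → stow_gear); contrapositively O(¬stow_gear → ¬freeze_account). Since O(¬stow_gear) holds, K gives O(¬freeze_account).
But premise 9 directly asserts O(freeze_account).
We now have both O(¬freeze_account) and O(freeze_account) — freeze_account is simultaneously obligatory and forbidden, violating the D-axiom.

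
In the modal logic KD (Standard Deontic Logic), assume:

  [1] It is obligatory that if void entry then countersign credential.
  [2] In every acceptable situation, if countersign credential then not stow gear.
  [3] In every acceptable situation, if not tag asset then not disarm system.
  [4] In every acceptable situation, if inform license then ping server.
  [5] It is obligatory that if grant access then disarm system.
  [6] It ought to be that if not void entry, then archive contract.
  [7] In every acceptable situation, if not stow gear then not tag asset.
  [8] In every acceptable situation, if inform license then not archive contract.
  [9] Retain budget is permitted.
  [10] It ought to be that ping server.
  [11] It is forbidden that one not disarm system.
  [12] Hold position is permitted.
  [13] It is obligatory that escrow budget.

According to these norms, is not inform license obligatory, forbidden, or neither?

Obligatory

F(¬disarm_system) at premise 11 means O(disarm_system).
Premise 3, O(¬tag_asset → ¬disarm_system), contraposes to O(disarm_system → tag_asset); with O(disarm_system) we get O(tag_asset).
The contrapositive of premise 7 (O(¬stow_gear → ¬tag_asset)) is O(tag_asset → stow_gear), and O(tag_asset) is already established, so O(stow_gear).
Premise 2 is O(countersign_credential → ¬stow_gear); contrapositively O(stow_gear → ¬countersign_credential). Since O(stow_gear) holds, K gives O(¬countersign_credential).
Premise 1 is O(void_entry → countersign_credential); contrapositively O(¬countersign_credential → ¬void_entry). Since O(¬countersign_credential) holds, K gives O(¬void_entry).
With premise 6, O(¬void_entry → archive_contract), the K-axiom yields O(archive_contract).
The contrapositive of premise 8 (O(inform_license → ¬archive_contract)) is O(archive_contract → ¬inform_license), and O(archive_contract) is already established, so O(¬inform_license).
Premises 4, 5, 9, 10, 12, 13 do not contribute to this derivation.
Hence ¬inform_license is obligatory.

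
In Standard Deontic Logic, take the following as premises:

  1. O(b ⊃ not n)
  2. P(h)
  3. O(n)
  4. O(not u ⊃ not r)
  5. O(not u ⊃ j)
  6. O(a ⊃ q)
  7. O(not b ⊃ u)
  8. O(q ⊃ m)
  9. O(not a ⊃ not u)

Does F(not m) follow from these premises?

Yes

Premise 3 states O(n) outright.
Premise 1, O(b ⊃ not n), contraposes to O(n ⊃ not b); with O(n) we get O(not b).
Premise 7 is O(not b ⊃ u); since O(not b), deontic closure gives O(u).
Premise 9, O(not a ⊃ not u), contraposes to O(u ⊃ a); with O(u) we get O(a).
From O(a) and premise 6, O(a ⊃ q), we obtain O(q).
From O(q) and premise 8, O(q ⊃ m), we obtain O(m).
Premises 2, 4, 5 do not contribute to this derivation.
So O(m) holds, i.e. F(not m). The claim follows.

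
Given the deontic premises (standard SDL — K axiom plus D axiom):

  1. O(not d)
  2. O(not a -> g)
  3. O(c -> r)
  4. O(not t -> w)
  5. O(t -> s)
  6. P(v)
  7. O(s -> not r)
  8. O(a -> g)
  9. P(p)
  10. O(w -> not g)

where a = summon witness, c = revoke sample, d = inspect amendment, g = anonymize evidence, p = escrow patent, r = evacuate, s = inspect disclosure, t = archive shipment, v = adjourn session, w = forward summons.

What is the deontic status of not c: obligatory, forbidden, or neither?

Obligatory

By case analysis on a: premise 8 gives O(a -> g) and premise 2 gives O(not a -> g), so O(g) either way.
Premise 10, O(w -> not g), contraposes to O(g -> not w); with O(g) we get O(not w).
The contrapositive of premise 4 (O(not t -> w)) is O(not w -> t), and O(not w) is already established, so O(t).
Applying K to premise 5 (O(t -> s)) and O(t) yields O(s).
Premise 7 is O(s -> not r); since O(s), deontic closure gives O(not r).
Premise 3, O(c -> r), contraposes to O(not r -> not c); with O(not r) we get O(not c).
Premises 1, 6, 9 do not contribute to this derivation.
Hence not c is obligatory.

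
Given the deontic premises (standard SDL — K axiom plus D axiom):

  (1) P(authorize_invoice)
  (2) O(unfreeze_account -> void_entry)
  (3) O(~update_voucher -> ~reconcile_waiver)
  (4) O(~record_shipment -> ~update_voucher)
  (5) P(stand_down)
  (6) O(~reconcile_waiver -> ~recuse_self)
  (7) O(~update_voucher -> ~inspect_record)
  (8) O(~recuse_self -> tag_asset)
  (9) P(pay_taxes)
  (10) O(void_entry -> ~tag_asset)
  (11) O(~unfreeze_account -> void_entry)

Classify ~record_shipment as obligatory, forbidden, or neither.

Forbidden

By case analysis on unfreeze_account: premise 2 gives O(unfreeze_account -> void_entry) and premise 11 gives O(~unfreeze_account -> void_entry), so O(void_entry) either way.
Premise 10 is O(void_entry -> ~tag_asset); since O(void_entry), deontic closure gives O(~tag_asset).
Premise 8 is O(~recuse_self -> tag_asset); contrapositively O(~tag_asset -> recuse_self). Since O(~tag_asset) holds, K gives O(recuse_self).
Premise 6 is O(~reconcile_waiver -> ~recuse_self); contrapositively O(recuse_self -> reconcile_waiver). Since O(recuse_self) holds, K gives O(reconcile_waiver).
Premise 3, O(~update_voucher -> ~reconcile_waiver), contraposes to O(reconcile_waiver -> update_voucher); with O(reconcile_waiver) we get O(update_voucher).
Premise 4, O(~record_shipment -> ~update_voucher), contraposes to O(update_voucher -> record_shipment); with O(update_voucher) we get O(record_shipment).
Premises 1, 5, 7, 9 do not contribute to this derivation.
Thus O(record_shipment), which is F(~record_shipment): ~record_shipment is forbidden.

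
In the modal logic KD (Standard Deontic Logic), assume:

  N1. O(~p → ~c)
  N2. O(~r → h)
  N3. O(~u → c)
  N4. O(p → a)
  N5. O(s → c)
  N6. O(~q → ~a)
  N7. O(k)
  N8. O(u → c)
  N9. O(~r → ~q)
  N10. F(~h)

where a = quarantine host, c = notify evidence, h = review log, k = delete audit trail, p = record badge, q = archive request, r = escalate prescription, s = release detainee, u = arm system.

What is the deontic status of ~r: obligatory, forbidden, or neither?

Forbidden

Premises 3 and 8 cover both cases: O(~u → c) and O(u → c). Since ~u ∨ u is a tautology, O(c) follows.
Premise 1, O(~p → ~c), contraposes to O(c → p); with O(c) we get O(p).
From O(p) and premise 4, O(p → a), we obtain O(a).
The contrapositive of premise 6 (O(~q → ~a)) is O(a → q), and O(a) is already established, so O(q).
The contrapositive of premise 9 (O(~r → ~q)) is O(q → r), and O(q) is already established, so O(r).
Premises 2, 5, 7, 10 do not contribute to this derivation.
Thus O(r), which is F(~r): ~r is forbidden.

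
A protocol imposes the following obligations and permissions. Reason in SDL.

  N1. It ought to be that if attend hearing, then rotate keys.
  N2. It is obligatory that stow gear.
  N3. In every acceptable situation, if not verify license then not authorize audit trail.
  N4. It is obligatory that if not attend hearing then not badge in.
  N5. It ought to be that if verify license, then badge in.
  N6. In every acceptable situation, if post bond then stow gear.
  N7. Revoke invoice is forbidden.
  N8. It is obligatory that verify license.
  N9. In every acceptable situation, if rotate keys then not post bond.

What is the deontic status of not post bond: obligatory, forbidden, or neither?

Obligatory

Premise 8 states O(verify_license) outright.
Premise 5 is O(verify_license → badge_in); since O(verify_license), deontic closure gives O(badge_in).
Premise 4, O(¬attend_hearing → ¬badge_in), contraposes to O(badge_in → attend_hearing); with O(badge_in) we get O(attend_hearing).
From O(attend_hearing) and premise 1, O(attend_hearing → rotate_keys), we obtain O(rotate_keys).
Premise 9 is O(rotate_keys → ¬post_bond); since O(rotate_keys), deontic closure gives O(¬post_bond).
Premises 2, 3, 6, 7 do not contribute to this derivation.
Hence ¬post_bond is obligatory.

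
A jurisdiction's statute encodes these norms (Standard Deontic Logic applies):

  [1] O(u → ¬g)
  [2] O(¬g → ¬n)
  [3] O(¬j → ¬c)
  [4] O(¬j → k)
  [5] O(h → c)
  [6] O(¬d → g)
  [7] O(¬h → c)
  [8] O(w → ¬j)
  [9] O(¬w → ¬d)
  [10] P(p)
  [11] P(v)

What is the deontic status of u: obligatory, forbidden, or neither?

Premises 5 and 7 are O(h → c) and O(¬h → c); every ideal world satisfies h or ¬h, so in either case c holds — hence O(c).
Premise 3 is O(¬j → ¬c); contrapositively O(c → j). Since O(c) holds, K gives O(j).
Premise 8 is O(w → ¬j); contrapositively O(j → ¬w). Since O(j) holds, K gives O(¬w).
With premise 9, O(¬w → ¬d), the K-axiom yields O(¬d).
Premise 6 is O(¬d → g); since O(¬d), deontic closure gives O(g).
The contrapositive of premise 1 (O(u → ¬g)) is O(g → ¬u), and O(g) is already established, so O(¬u).
Premises 2, 4, 10, 11 do not contribute to this derivation.
Thus O(¬u), which is F(u): u is forbidden.

Forbidden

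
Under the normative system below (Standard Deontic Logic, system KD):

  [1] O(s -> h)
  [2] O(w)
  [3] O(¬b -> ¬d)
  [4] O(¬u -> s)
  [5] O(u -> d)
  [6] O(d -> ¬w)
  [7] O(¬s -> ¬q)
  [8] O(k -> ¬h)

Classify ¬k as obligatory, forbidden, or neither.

Obligatory

From premise 2 we have O(w).
The contrapositive of premise 6 (O(d -> ¬w)) is O(w -> ¬d), and O(w) is already established, so O(¬d).
The contrapositive of premise 5 (O(u -> d)) is O(¬d -> ¬u), and O(¬d) is already established, so O(¬u).
With premise 4, O(¬u -> s), the K-axiom yields O(s).
With premise 1, O(s -> h), the K-axiom yields O(h).
Premise 8 is O(k -> ¬h); contrapositively O(h -> ¬k). Since O(h) holds, K gives O(¬k).
Premises 3, 7 do not contribute to this derivation.
Hence ¬k is obligatory.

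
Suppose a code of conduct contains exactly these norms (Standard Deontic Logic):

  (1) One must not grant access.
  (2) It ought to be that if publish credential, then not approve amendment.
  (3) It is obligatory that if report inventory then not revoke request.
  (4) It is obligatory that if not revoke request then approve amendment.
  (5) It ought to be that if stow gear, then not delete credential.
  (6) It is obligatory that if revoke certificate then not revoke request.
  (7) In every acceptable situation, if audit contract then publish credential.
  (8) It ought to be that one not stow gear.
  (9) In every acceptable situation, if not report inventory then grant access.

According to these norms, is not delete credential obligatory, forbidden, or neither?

Neither

Premise 5 is O(stow_gear → ¬delete_credential), but O(stow_gear) is not derivable from the premises, so it does not yield O(¬delete_credential).
No premise or chain of K-axiom applications forces O(¬delete_credential), and none forces O(delete_credential). So ¬delete_credential is neither obligatory nor forbidden under these norms.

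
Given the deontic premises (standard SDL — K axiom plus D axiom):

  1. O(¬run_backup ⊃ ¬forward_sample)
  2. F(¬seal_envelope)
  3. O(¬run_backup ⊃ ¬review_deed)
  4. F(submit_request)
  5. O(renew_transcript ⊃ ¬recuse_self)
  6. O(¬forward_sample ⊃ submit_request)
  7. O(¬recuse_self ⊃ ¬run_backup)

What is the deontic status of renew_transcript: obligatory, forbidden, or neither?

Forbidden

Premise 4, F(submit_request), is equivalent to O(¬submit_request).
The contrapositive of premise 6 (O(¬forward_sample ⊃ submit_request)) is O(¬submit_request ⊃ forward_sample), and O(¬submit_request) is already established, so O(forward_sample).
Premise 1, O(¬run_backup ⊃ ¬forward_sample), contraposes to O(forward_sample ⊃ run_backup); with O(forward_sample) we get O(run_backup).
The contrapositive of premise 7 (O(¬recuse_self ⊃ ¬run_backup)) is O(run_backup ⊃ recuse_self), and O(run_backup) is already established, so O(recuse_self).
Premise 5 is O(renew_transcript ⊃ ¬recuse_self); contrapositively O(recuse_self ⊃ ¬renew_transcript). Since O(recuse_self) holds, K gives O(¬renew_transcript).
Premises 2, 3 do not contribute to this derivation.
Thus O(¬renew_transcript), which is F(renew_transcript): renew_transcript is forbidden.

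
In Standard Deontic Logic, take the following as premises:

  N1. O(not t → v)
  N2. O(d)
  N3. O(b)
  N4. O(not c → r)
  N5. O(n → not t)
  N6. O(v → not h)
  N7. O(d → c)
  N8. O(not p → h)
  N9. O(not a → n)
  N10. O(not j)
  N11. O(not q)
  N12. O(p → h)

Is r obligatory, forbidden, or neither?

Premise 4 is O(not c → r), but O(not c) is not derivable from the premises, so it does not yield O(r).
No premise or chain of K-axiom applications forces O(r), and none forces O(not r). So r is neither obligatory nor forbidden under these norms.

Neither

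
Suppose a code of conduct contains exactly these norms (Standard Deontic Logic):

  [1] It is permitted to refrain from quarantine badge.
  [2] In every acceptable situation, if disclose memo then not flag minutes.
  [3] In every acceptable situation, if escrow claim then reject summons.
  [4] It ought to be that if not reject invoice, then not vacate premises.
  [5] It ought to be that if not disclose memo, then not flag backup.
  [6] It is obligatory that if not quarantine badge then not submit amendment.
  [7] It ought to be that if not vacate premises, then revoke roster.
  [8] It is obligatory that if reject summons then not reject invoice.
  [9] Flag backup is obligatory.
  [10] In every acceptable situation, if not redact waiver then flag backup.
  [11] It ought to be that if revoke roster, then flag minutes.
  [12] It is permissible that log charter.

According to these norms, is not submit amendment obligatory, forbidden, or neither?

Premise 6 is O(¬quarantine_badge → ¬submit_amendment), but O(¬quarantine_badge) is not derivable from the premises (the permission P(¬quarantine_badge) asserts only ¬O(quarantine_badge), not O(¬quarantine_badge)), so it does not yield O(¬submit_amendment).
No premise or chain of K-axiom applications forces O(¬submit_amendment), and none forces O(submit_amendment). So ¬submit_amendment is neither obligatory nor forbidden under these norms.

Neither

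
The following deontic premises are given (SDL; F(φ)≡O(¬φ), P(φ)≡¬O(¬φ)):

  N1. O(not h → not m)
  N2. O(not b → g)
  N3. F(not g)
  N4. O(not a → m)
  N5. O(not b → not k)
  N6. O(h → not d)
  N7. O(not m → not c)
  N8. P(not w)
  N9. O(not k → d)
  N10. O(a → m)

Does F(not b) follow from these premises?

Yes

Premises 10 and 4 are O(a → m) and O(not a → m); every ideal world satisfies a or not a, so in either case m holds — hence O(m).
Premise 1 is O(not h → not m); contrapositively O(m → h). Since O(m) holds, K gives O(h).
Applying K to premise 6 (O(h → not d)) and O(h) yields O(not d).
Premise 9, O(not k → d), contraposes to O(not d → k); with O(not d) we get O(k).
The contrapositive of premise 5 (O(not b → not k)) is O(k → b), and O(k) is already established, so O(b).
Premises 2, 3, 7, 8 do not contribute to this derivation.
So O(b) holds, i.e. F(not b). The claim follows.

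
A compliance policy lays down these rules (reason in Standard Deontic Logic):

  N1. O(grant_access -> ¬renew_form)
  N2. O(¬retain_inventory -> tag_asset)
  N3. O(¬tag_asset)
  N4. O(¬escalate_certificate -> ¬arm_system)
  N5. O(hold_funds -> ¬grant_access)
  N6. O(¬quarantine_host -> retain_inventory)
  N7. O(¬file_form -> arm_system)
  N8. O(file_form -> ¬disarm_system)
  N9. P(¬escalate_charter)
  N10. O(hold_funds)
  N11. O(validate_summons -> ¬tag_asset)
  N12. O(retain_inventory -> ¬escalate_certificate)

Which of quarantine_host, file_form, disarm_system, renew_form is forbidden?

disarm_system

From premise 3 we have O(¬tag_asset).
Premise 2, O(¬retain_inventory -> tag_asset), contraposes to O(¬tag_asset -> retain_inventory); with O(¬tag_asset) we get O(retain_inventory).
Applying K to premise 12 (O(retain_inventory -> ¬escalate_certificate)) and O(retain_inventory) yields O(¬escalate_certificate).
From O(¬escalate_certificate) and premise 4, O(¬escalate_certificate -> ¬arm_system), we obtain O(¬arm_system).
The contrapositive of premise 7 (O(¬file_form -> arm_system)) is O(¬arm_system -> file_form), and O(¬arm_system) is already established, so O(file_form).
Applying K to premise 8 (O(file_form -> ¬disarm_system)) and O(file_form) yields O(¬disarm_system).
So O(¬disarm_system) holds, i.e. disarm_system is forbidden. None of the other listed options is forbidden under the premises.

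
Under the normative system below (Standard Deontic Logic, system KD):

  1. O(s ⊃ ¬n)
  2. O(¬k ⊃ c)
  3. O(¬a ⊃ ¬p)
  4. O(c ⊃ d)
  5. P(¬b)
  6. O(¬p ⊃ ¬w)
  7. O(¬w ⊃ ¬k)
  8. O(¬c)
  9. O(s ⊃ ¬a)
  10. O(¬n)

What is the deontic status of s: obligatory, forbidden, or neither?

Premise 8 states O(¬c) outright.
The contrapositive of premise 2 (O(¬k ⊃ c)) is O(¬c ⊃ k), and O(¬c) is already established, so O(k).
The contrapositive of premise 7 (O(¬w ⊃ ¬k)) is O(k ⊃ w), and O(k) is already established, so O(w).
Premise 6, O(¬p ⊃ ¬w), contraposes to O(w ⊃ p); with O(w) we get O(p).
Premise 3 is O(¬a ⊃ ¬p); contrapositively O(p ⊃ a). Since O(p) holds, K gives O(a).
Premise 9, O(s ⊃ ¬a), contraposes to O(a ⊃ ¬s); with O(a) we get O(¬s).
Premises 1, 4, 5, 10 do not contribute to this derivation.
Thus O(¬s), which is F(s): s is forbidden.

Forbidden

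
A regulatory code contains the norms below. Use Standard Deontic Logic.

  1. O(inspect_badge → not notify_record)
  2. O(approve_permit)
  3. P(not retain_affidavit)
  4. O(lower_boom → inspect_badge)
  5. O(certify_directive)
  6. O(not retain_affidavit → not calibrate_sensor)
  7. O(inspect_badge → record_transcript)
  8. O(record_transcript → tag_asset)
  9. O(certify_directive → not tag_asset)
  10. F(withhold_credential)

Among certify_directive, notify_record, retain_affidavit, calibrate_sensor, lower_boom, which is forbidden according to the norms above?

Premise 5 states O(certify_directive) outright.
With premise 9, O(certify_directive → not tag_asset), the K-axiom yields O(not tag_asset).
The contrapositive of premise 8 (O(record_transcript → tag_asset)) is O(not tag_asset → not record_transcript), and O(not tag_asset) is already established, so O(not record_transcript).
Premise 7 is O(inspect_badge → record_transcript); contrapositively O(not record_transcript → not inspect_badge). Since O(not record_transcript) holds, K gives O(not inspect_badge).
Premise 4 is O(lower_boom → inspect_badge); contrapositively O(not inspect_badge → not lower_boom). Since O(not inspect_badge) holds, K gives O(not lower_boom).
So O(not lower_boom) holds, i.e. lower_boom is forbidden. None of the other listed options is forbidden under the premises.

lower_boom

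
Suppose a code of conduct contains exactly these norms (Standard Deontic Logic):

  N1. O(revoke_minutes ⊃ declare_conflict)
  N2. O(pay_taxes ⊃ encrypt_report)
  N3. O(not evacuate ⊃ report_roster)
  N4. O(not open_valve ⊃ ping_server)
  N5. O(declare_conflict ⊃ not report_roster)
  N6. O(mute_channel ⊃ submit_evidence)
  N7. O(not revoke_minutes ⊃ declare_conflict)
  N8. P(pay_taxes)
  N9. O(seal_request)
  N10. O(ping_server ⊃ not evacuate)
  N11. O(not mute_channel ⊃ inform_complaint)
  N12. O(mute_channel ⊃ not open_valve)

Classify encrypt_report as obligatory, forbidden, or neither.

Neither

Premise 2 is O(pay_taxes ⊃ encrypt_report), but O(pay_taxes) is not derivable from the premises (the permission P(pay_taxes) asserts only not O(not pay_taxes), not O(pay_taxes)), so it does not yield O(encrypt_report).
No premise or chain of K-axiom applications forces O(encrypt_report), and none forces O(not encrypt_report). So encrypt_report is neither obligatory nor forbidden under these norms.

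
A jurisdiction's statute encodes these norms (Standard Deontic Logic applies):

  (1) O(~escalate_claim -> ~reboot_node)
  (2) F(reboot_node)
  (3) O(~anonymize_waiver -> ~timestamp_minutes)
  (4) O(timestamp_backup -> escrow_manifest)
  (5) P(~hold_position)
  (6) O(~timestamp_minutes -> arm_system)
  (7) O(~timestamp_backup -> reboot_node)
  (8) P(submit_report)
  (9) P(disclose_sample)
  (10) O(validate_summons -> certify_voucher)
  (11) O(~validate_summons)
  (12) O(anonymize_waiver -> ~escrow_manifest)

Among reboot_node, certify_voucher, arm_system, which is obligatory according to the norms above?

arm_system

Premise 2, F(reboot_node), is equivalent to O(~reboot_node).
Premise 7, O(~timestamp_backup -> reboot_node), contraposes to O(~reboot_node -> timestamp_backup); with O(~reboot_node) we get O(timestamp_backup).
Premise 4 is O(timestamp_backup -> escrow_manifest); since O(timestamp_backup), deontic closure gives O(escrow_manifest).
Premise 12 is O(anonymize_waiver -> ~escrow_manifest); contrapositively O(escrow_manifest -> ~anonymize_waiver). Since O(escrow_manifest) holds, K gives O(~anonymize_waiver).
Premise 3 is O(~anonymize_waiver -> ~timestamp_minutes); since O(~anonymize_waiver), deontic closure gives O(~timestamp_minutes).
Applying K to premise 6 (O(~timestamp_minutes -> arm_system)) and O(~timestamp_minutes) yields O(arm_system).
So O(arm_system) holds — arm_system is obligatory. None of the other listed options is made obligatory by any chain of premises.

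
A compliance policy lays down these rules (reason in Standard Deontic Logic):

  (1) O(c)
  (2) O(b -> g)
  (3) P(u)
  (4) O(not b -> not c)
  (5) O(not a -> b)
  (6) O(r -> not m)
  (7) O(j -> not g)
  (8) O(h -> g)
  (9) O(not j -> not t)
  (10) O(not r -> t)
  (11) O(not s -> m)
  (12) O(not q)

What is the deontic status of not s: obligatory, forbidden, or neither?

Premise 1 gives O(c).
Premise 4, O(not b -> not c), contraposes to O(c -> b); with O(c) we get O(b).
With premise 2, O(b -> g), the K-axiom yields O(g).
The contrapositive of premise 7 (O(j -> not g)) is O(g -> not j), and O(g) is already established, so O(not j).
From O(not j) and premise 9, O(not j -> not t), we obtain O(not t).
Premise 10 is O(not r -> t); contrapositively O(not t -> r). Since O(not t) holds, K gives O(r).
From O(r) and premise 6, O(r -> not m), we obtain O(not m).
The contrapositive of premise 11 (O(not s -> m)) is O(not m -> s), and O(not m) is already established, so O(s).
Premises 3, 5, 8, 12 do not contribute to this derivation.
Thus O(s), which is F(not s): not s is forbidden.

Forbidden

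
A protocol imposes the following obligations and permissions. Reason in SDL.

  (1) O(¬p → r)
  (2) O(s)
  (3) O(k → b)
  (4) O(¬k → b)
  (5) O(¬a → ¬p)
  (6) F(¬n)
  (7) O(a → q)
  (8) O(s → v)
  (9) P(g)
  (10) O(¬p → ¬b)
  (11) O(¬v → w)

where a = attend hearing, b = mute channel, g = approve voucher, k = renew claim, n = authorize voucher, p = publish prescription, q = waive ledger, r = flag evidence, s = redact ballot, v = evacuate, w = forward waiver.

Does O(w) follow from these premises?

Premise 11 is O(¬v → w), but O(¬v) is not derivable from the premises, so it does not yield O(w).
No other premise forces O(w). An ideal world satisfying every premise can still have w false, so O(w) is not derivable.

No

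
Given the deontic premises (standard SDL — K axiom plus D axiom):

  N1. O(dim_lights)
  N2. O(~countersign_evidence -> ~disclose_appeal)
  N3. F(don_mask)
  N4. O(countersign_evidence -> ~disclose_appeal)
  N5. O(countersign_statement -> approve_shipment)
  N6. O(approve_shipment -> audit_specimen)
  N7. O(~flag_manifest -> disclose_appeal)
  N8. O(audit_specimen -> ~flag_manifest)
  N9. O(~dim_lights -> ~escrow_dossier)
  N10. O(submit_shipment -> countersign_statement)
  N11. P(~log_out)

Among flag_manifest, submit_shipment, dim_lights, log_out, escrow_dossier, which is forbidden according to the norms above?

Premises 4 and 2 cover both cases: O(countersign_evidence -> ~disclose_appeal) and O(~countersign_evidence -> ~disclose_appeal). Since countersign_evidence ∨ ~countersign_evidence is a tautology, O(~disclose_appeal) follows.
Premise 7 is O(~flag_manifest -> disclose_appeal); contrapositively O(~disclose_appeal -> flag_manifest). Since O(~disclose_appeal) holds, K gives O(flag_manifest).
Premise 8, O(audit_specimen -> ~flag_manifest), contraposes to O(flag_manifest -> ~audit_specimen); with O(flag_manifest) we get O(~audit_specimen).
The contrapositive of premise 6 (O(approve_shipment -> audit_specimen)) is O(~audit_specimen -> ~approve_shipment), and O(~audit_specimen) is already established, so O(~approve_shipment).
Premise 5 is O(countersign_statement -> approve_shipment); contrapositively O(~approve_shipment -> ~countersign_statement). Since O(~approve_shipment) holds, K gives O(~countersign_statement).
Premise 10 is O(submit_shipment -> countersign_statement); contrapositively O(~countersign_statement -> ~submit_shipment). Since O(~countersign_statement) holds, K gives O(~submit_shipment).
So O(~submit_shipment) holds, i.e. submit_shipment is forbidden. None of the other listed options is forbidden under the premises.

submit_shipment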